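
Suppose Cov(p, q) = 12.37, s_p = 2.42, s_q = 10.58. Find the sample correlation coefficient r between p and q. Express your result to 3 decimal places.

0.483

r = Cov(p,q) / (s_p · s_q) = 12.37 / (2.42 × 10.58)
  = 12.37 / 25.6036 ≈ 0.483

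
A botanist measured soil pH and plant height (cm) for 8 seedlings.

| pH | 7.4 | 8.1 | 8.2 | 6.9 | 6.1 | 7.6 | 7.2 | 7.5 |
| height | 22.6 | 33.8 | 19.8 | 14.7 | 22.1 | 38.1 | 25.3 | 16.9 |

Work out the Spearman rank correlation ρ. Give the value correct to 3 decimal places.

Rank pH: 4, 7, 8, 2, 1, 6, 3, 5
Rank height: 5, 7, 3, 1, 4, 8, 6, 2
d = rank(pH) − rank(height): -1, 0, 5, 1, -3, -2, -3, 3; Σd² = 58
ρ = 1 − 6Σd² / [n(n²−1)] = 1 − 6×58 / (8×63) = 1 − 348/504 ≈ 0.310

0.310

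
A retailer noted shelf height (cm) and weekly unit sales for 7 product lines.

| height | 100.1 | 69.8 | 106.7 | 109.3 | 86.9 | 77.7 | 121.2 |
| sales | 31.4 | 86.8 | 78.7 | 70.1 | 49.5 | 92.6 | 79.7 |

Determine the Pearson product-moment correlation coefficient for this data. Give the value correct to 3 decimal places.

-0.201

n = 7, Σx = 671.7, Σy = 488.8, Σx² = 66501.77, Σy² = 37005, Σxy = 46417.21
nΣxy − ΣxΣy = 324920.47 − 328326.96 = -3406.49
nΣx² − (Σx)² = 465512.39 − 451180.89 = 14331.5; nΣy² − (Σy)² = 259035 − 238925.44 = 20109.56
r = -3406.49 / √(14331.5 × 20109.56) = -3406.49 / 16976.4590 ≈ -0.201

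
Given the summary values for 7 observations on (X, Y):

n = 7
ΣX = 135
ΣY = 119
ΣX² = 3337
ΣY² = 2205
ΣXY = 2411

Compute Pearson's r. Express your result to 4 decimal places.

r = (nΣXY − ΣXΣY) / √[(nΣX² − (ΣX)²)(nΣY² − (ΣY)²)]
Numerator: 7×2411 − 135×119 = 812
Denominator: √[(23359 − 18225)(15435 − 14161)] = √[5134 × 1274] = 2557.4824
r = 812 / 2557.4824 ≈ 0.3175

0.3175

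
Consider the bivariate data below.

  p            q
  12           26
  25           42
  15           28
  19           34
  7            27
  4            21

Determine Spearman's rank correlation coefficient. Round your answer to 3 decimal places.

0.943

Rank p: 3, 6, 4, 5, 2, 1
Rank q: 2, 6, 4, 5, 3, 1
d = rank(p) − rank(q): 1, 0, 0, 0, -1, 0; Σd² = 2
ρ = 1 − 6Σd² / [n(n²−1)] = 1 − 6×2 / (6×35) = 1 − 12/210 ≈ 0.943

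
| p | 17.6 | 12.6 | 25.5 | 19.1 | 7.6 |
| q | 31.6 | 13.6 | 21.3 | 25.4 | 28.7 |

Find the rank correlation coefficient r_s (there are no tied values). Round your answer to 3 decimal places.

Rank p: 3, 2, 5, 4, 1
Rank q: 5, 1, 2, 3, 4
d = rank(p) − rank(q): -2, 1, 3, 1, -3; Σd² = 24
ρ = 1 − 6Σd² / [n(n²−1)] = 1 − 6×24 / (5×24) = 1 − 144/120 ≈ -0.200

-0.200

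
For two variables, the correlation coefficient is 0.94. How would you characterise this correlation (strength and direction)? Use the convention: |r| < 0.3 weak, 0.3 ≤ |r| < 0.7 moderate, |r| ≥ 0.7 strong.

strong positive

r = 0.94 > 0 so the relationship is positive.
|r| = 0.94, which falls in the strong range.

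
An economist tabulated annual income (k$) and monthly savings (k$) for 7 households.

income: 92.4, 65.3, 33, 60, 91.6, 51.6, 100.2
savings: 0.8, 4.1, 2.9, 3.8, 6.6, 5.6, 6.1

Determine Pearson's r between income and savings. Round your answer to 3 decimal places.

0.197

n = 7, Σx = 494.1, Σy = 29.9, Σx² = 38584.01, Σy² = 152.43, Σxy = 2170.09
nΣxy − ΣxΣy = 15190.63 − 14773.59 = 417.04
nΣx² − (Σx)² = 270088.07 − 244134.81 = 25953.26; nΣy² − (Σy)² = 1067.01 − 894.01 = 173
r = 417.04 / √(25953.26 × 173) = 417.04 / 2118.9417 ≈ 0.197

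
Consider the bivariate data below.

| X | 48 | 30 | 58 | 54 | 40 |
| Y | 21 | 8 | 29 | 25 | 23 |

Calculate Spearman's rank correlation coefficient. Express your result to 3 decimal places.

0.900

Rank X: 3, 1, 5, 4, 2
Rank Y: 2, 1, 5, 4, 3
d = rank(X) − rank(Y): 1, 0, 0, 0, -1; Σd² = 2
ρ = 1 − 6Σd² / [n(n²−1)] = 1 − 6×2 / (5×24) = 1 − 12/120 ≈ 0.900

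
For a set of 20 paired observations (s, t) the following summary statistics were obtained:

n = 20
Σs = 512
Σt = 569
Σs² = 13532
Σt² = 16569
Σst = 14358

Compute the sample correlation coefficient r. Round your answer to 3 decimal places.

-0.518

r = (nΣst − ΣsΣt) / √[(nΣs² − (Σs)²)(nΣt² − (Σt)²)]
Numerator: 20×14358 − 512×569 = -4168
Denominator: √[(270640 − 262144)(331380 − 323761)] = √[8496 × 7619] = 8045.5593
r = -4168 / 8045.5593 ≈ -0.518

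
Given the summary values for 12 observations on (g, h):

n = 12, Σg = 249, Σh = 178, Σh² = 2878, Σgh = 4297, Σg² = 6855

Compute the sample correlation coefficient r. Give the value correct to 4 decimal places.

0.9527

r = (nΣgh − ΣgΣh) / √[(nΣg² − (Σg)²)(nΣh² − (Σh)²)]
Numerator: 12×4297 − 249×178 = 7242
Denominator: √[(82260 − 62001)(34536 − 31684)] = √[20259 × 2852] = 7601.2281
r = 7242 / 7601.2281 ≈ 0.9527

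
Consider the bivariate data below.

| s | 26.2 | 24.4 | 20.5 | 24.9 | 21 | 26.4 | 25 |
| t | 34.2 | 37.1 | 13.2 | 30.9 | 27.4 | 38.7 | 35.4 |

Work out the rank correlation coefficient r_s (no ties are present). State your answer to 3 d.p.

Rank s: 6, 3, 1, 4, 2, 7, 5
Rank t: 4, 6, 1, 3, 2, 7, 5
d = rank(s) − rank(t): 2, -3, 0, 1, 0, 0, 0; Σd² = 14
ρ = 1 − 6Σd² / [n(n²−1)] = 1 − 6×14 / (7×48) = 1 − 84/336 ≈ 0.750

0.750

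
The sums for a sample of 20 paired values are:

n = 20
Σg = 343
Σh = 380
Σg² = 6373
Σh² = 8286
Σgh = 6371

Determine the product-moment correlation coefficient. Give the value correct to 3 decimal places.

-0.202

r = (nΣgh − ΣgΣh) / √[(nΣg² − (Σg)²)(nΣh² − (Σh)²)]
Numerator: 20×6371 − 343×380 = -2920
Denominator: √[(127460 − 117649)(165720 − 144400)] = √[9811 × 21320] = 14462.7286
r = -2920 / 14462.7286 ≈ -0.202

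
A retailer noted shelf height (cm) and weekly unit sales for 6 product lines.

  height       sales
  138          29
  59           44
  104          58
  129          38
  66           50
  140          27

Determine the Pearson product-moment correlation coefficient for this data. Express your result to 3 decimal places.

-0.672

n = 6, Σx = 636, Σy = 246, Σx² = 73938, Σy² = 10814, Σxy = 24612
nΣxy − ΣxΣy = 147672 − 156456 = -8784
nΣx² − (Σx)² = 443628 − 404496 = 39132; nΣy² − (Σy)² = 64884 − 60516 = 4368
r = -8784 / √(39132 × 4368) = -8784 / 13073.9656 ≈ -0.672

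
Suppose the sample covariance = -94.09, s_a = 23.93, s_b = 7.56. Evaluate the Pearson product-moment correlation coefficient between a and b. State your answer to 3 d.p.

r = Cov(a,b) / (s_a · s_b) = -94.09 / (23.93 × 7.56)
  = -94.09 / 180.9108 ≈ -0.520

-0.520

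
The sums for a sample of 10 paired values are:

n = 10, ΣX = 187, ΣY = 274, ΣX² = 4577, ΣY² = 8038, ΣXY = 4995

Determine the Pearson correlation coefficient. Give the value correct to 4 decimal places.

-0.1702

r = (nΣXY − ΣXΣY) / √[(nΣX² − (ΣX)²)(nΣY² − (ΣY)²)]
Numerator: 10×4995 − 187×274 = -1288
Denominator: √[(45770 − 34969)(80380 − 75076)] = √[10801 × 5304] = 7568.9170
r = -1288 / 7568.9170 ≈ -0.1702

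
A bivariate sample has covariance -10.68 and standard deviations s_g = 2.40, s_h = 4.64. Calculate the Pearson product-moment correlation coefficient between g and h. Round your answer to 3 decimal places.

r = Cov(g,h) / (s_g · s_h) = -10.68 / (2.40 × 4.64)
  = -10.68 / 11.1360 ≈ -0.959

-0.959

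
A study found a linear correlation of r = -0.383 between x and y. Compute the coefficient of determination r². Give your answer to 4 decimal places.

r² = (-0.383)² = 0.1467

0.1467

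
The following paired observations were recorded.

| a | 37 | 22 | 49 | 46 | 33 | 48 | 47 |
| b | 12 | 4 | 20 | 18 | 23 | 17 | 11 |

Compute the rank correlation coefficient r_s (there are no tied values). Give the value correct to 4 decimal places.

0.2857

Rank a: 3, 1, 7, 4, 2, 6, 5
Rank b: 3, 1, 6, 5, 7, 4, 2
d = rank(a) − rank(b): 0, 0, 1, -1, -5, 2, 3; Σd² = 40
ρ = 1 − 6Σd² / [n(n²−1)] = 1 − 6×40 / (7×48) = 1 − 240/336 ≈ 0.2857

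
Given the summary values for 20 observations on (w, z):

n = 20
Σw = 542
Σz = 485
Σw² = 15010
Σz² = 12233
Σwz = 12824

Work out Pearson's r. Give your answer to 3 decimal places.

-0.820

r = (nΣwz − ΣwΣz) / √[(nΣw² − (Σw)²)(nΣz² − (Σz)²)]
Numerator: 20×12824 − 542×485 = -6390
Denominator: √[(300200 − 293764)(244660 − 235225)] = √[6436 × 9435] = 7792.5387
r = -6390 / 7792.5387 ≈ -0.820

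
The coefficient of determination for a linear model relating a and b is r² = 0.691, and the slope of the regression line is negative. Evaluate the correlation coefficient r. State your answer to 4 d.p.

|r| = √0.691 = 0.8313
The association is negative, so r = −0.8313.

-0.8313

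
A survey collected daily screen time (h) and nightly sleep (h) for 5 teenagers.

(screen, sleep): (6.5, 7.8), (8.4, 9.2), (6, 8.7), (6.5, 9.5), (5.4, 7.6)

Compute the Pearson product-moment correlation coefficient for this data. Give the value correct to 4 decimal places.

0.5842

n = 5, Σx = 32.8, Σy = 42.8, Σx² = 220.22, Σy² = 369.18, Σxy = 282.97
nΣxy − ΣxΣy = 1414.85 − 1403.84 = 11.01
nΣx² − (Σx)² = 1101.1 − 1075.84 = 25.26; nΣy² − (Σy)² = 1845.9 − 1831.84 = 14.06
r = 11.01 / √(25.26 × 14.06) = 11.01 / 18.8456 ≈ 0.5842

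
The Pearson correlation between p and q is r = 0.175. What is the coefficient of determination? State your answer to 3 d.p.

0.031

r² = (0.175)² = 0.031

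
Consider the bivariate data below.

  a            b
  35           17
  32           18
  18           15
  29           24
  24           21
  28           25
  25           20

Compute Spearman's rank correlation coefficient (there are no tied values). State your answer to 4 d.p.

0.0357

Rank a: 7, 6, 1, 5, 2, 4, 3
Rank b: 2, 3, 1, 6, 5, 7, 4
d = rank(a) − rank(b): 5, 3, 0, -1, -3, -3, -1; Σd² = 54
ρ = 1 − 6Σd² / [n(n²−1)] = 1 − 6×54 / (7×48) = 1 − 324/336 ≈ 0.0357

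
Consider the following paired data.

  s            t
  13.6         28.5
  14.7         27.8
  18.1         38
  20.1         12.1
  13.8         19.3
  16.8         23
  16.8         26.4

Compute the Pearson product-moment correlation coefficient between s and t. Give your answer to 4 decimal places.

-0.2203

n = 7, Σs = 113.9, Σt = 175.1, Σs² = 1887.59, Σt² = 4773.95, Σst = 2823.53
nΣst − ΣsΣt = 19764.71 − 19943.89 = -179.18
nΣs² − (Σs)² = 13213.13 − 12973.21 = 239.92; nΣt² − (Σt)² = 33417.65 − 30660.01 = 2757.64
r = -179.18 / √(239.92 × 2757.64) = -179.18 / 813.3960 ≈ -0.2203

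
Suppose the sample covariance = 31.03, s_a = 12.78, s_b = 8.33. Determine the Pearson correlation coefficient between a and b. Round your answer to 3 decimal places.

0.291

r = Cov(a,b) / (s_a · s_b) = 31.03 / (12.78 × 8.33)
  = 31.03 / 106.4574 ≈ 0.291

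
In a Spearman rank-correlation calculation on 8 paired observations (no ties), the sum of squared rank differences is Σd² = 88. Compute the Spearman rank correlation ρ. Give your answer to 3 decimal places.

ρ = 1 − 6Σd² / [n(n²−1)] = 1 − 6×88 / (8×63)
  = 1 − 528/504 = 1 − 1.0476 ≈ -0.048

-0.048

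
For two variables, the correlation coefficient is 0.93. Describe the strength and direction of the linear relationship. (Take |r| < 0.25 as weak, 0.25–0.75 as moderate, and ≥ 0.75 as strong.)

strong positive

r = 0.93 > 0 so the relationship is positive.
|r| = 0.93, which falls in the strong range.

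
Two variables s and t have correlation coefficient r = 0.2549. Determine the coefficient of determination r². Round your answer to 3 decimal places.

r² = (0.2549)² = 0.065

0.065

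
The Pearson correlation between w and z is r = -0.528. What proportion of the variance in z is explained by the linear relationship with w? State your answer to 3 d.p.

0.279

r² = (-0.528)² = 0.279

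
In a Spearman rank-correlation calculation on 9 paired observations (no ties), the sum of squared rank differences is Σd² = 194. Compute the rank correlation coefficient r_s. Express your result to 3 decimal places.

ρ = 1 − 6Σd² / [n(n²−1)] = 1 − 6×194 / (9×80)
  = 1 − 1164/720 = 1 − 1.6167 ≈ -0.617

-0.617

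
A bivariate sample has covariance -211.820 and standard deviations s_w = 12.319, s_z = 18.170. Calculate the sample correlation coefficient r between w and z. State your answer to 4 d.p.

r = Cov(w,z) / (s_w · s_z) = -211.820 / (12.319 × 18.170)
  = -211.820 / 223.8362 ≈ -0.9463

-0.9463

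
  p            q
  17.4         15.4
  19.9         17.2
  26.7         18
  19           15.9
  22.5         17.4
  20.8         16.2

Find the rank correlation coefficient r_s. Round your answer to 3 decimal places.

Rank p: 1, 3, 6, 2, 5, 4
Rank q: 1, 4, 6, 2, 5, 3
d = rank(p) − rank(q): 0, -1, 0, 0, 0, 1; Σd² = 2
ρ = 1 − 6Σd² / [n(n²−1)] = 1 − 6×2 / (6×35) = 1 − 12/210 ≈ 0.943

0.943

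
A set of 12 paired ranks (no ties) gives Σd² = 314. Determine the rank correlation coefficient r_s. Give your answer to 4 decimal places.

ρ = 1 − 6Σd² / [n(n²−1)] = 1 − 6×314 / (12×143)
  = 1 − 1884/1716 = 1 − 1.09790 ≈ -0.0979

-0.0979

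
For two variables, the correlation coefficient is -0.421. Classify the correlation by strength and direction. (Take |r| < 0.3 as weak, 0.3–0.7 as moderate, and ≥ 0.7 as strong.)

r = -0.421 < 0 so the relationship is negative.
|r| = 0.421, which falls in the moderate range.

moderate negative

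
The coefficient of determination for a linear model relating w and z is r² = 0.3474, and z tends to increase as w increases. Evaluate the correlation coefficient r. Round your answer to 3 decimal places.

0.589

|r| = √0.3474 = 0.589
The association is positive, so r = 0.589.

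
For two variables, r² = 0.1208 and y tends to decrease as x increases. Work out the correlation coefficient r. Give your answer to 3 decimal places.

-0.348

|r| = √0.1208 = 0.348
The association is negative, so r = −0.348.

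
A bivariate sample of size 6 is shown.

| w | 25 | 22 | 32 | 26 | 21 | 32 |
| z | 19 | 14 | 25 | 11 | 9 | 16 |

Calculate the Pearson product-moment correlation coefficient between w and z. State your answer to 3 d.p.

n = 6, Σw = 158, Σz = 94, Σw² = 4274, Σz² = 1640, Σwz = 2570
nΣwz − ΣwΣz = 15420 − 14852 = 568
nΣw² − (Σw)² = 25644 − 24964 = 680; nΣz² − (Σz)² = 9840 − 8836 = 1004
r = 568 / √(680 × 1004) = 568 / 826.2687 ≈ 0.687

0.687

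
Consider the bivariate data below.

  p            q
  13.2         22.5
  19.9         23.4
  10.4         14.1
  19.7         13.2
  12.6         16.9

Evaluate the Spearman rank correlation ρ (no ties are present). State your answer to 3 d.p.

Rank p: 3, 5, 1, 4, 2
Rank q: 4, 5, 2, 1, 3
d = rank(p) − rank(q): -1, 0, -1, 3, -1; Σd² = 12
ρ = 1 − 6Σd² / [n(n²−1)] = 1 − 6×12 / (5×24) = 1 − 72/120 ≈ 0.400

0.400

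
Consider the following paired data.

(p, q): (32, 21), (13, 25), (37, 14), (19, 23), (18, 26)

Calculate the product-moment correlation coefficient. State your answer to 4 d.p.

n = 5, Σp = 119, Σq = 109, Σp² = 3247, Σq² = 2467, Σpq = 2420
nΣpq − ΣpΣq = 12100 − 12971 = -871
nΣp² − (Σp)² = 16235 − 14161 = 2074; nΣq² − (Σq)² = 12335 − 11881 = 454
r = -871 / √(2074 × 454) = -871 / 970.3587 ≈ -0.8976

-0.8976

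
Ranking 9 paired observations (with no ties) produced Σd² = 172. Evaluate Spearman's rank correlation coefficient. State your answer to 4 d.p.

ρ = 1 − 6Σd² / [n(n²−1)] = 1 − 6×172 / (9×80)
  = 1 − 1032/720 = 1 − 1.43333 ≈ -0.4333

-0.4333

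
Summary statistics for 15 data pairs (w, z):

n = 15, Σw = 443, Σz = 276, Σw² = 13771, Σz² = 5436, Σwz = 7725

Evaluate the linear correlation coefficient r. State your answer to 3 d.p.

-0.859

r = (nΣwz − ΣwΣz) / √[(nΣw² − (Σw)²)(nΣz² − (Σz)²)]
Numerator: 15×7725 − 443×276 = -6393
Denominator: √[(206565 − 196249)(81540 − 76176)] = √[10316 × 5364] = 7438.7515
r = -6393 / 7438.7515 ≈ -0.859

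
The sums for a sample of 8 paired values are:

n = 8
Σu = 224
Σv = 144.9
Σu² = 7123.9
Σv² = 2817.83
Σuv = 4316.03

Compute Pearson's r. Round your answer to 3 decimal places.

0.638

r = (nΣuv − ΣuΣv) / √[(nΣu² − (Σu)²)(nΣv² − (Σv)²)]
Numerator: 8×4316.03 − 224×144.9 = 2070.64
Denominator: √[(56991.2 − 50176)(22542.64 − 20996.01)] = √[6815.2 × 1546.63] = 3246.6279
r = 2070.64 / 3246.6279 ≈ 0.638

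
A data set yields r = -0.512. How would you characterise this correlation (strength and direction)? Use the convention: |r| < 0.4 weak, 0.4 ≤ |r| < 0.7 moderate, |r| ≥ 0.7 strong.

r = -0.512 < 0 so the relationship is negative.
|r| = 0.512, which falls in the moderate range.

moderate negative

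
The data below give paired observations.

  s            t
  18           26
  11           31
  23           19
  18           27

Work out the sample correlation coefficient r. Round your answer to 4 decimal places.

n = 4, Σs = 70, Σt = 103, Σs² = 1298, Σt² = 2727, Σst = 1732
nΣst − ΣsΣt = 6928 − 7210 = -282
nΣs² − (Σs)² = 5192 − 4900 = 292; nΣt² − (Σt)² = 10908 − 10609 = 299
r = -282 / √(292 × 299) = -282 / 295.4793 ≈ -0.9544

-0.9544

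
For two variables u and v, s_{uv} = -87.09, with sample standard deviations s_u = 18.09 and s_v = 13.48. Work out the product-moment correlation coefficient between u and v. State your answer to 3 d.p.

r = Cov(u,v) / (s_u · s_v) = -87.09 / (18.09 × 13.48)
  = -87.09 / 243.8532 ≈ -0.357

-0.357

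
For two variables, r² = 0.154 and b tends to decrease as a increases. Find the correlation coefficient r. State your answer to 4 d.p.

|r| = √0.154 = 0.3924
The association is negative, so r = −0.3924.

-0.3924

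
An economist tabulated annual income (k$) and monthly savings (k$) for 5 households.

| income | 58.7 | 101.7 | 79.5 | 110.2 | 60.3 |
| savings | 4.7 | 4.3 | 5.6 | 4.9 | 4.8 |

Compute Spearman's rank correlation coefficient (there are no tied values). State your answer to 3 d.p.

Rank income: 1, 4, 3, 5, 2
Rank savings: 2, 1, 5, 4, 3
d = rank(income) − rank(savings): -1, 3, -2, 1, -1; Σd² = 16
ρ = 1 − 6Σd² / [n(n²−1)] = 1 − 6×16 / (5×24) = 1 − 96/120 ≈ 0.200

0.200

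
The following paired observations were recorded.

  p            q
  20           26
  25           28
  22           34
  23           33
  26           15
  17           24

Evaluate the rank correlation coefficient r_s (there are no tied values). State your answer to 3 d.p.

-0.086

Rank p: 2, 5, 3, 4, 6, 1
Rank q: 3, 4, 6, 5, 1, 2
d = rank(p) − rank(q): -1, 1, -3, -1, 5, -1; Σd² = 38
ρ = 1 − 6Σd² / [n(n²−1)] = 1 − 6×38 / (6×35) = 1 − 228/210 ≈ -0.086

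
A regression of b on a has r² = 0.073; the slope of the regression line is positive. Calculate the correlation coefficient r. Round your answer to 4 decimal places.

|r| = √0.073 = 0.2702
The association is positive, so r = 0.2702.

0.2702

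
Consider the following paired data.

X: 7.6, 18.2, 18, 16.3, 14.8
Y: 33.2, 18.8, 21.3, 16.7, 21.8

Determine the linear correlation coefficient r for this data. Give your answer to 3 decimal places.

n = 5, ΣX = 74.9, ΣY = 111.8, ΣX² = 1197.73, ΣY² = 2663.5, ΣXY = 1572.73
nΣXY − ΣXΣY = 7863.65 − 8373.82 = -510.17
nΣX² − (ΣX)² = 5988.65 − 5610.01 = 378.64; nΣY² − (ΣY)² = 13317.5 − 12499.24 = 818.26
r = -510.17 / √(378.64 × 818.26) = -510.17 / 556.6201 ≈ -0.917

-0.917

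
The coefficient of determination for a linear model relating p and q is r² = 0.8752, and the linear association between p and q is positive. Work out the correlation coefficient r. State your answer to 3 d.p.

|r| = √0.8752 = 0.936
The association is positive, so r = 0.936.

0.936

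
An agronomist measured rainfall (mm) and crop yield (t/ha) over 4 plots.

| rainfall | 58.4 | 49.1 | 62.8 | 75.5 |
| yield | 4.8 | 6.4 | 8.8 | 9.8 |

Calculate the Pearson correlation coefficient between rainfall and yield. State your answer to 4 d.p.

n = 4, Σx = 245.8, Σy = 29.8, Σx² = 15465.46, Σy² = 237.48, Σxy = 1887.1
nΣxy − ΣxΣy = 7548.4 − 7324.84 = 223.56
nΣx² − (Σx)² = 61861.84 − 60417.64 = 1444.2; nΣy² − (Σy)² = 949.92 − 888.04 = 61.88
r = 223.56 / √(1444.2 × 61.88) = 223.56 / 298.9433 ≈ 0.7478

0.7478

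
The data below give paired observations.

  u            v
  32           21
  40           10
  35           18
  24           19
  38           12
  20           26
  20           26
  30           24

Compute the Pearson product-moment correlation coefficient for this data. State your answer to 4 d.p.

n = 8, Σu = 239, Σv = 156, Σu² = 7569, Σv² = 3298, Σuv = 4374
nΣuv − ΣuΣv = 34992 − 37284 = -2292
nΣu² − (Σu)² = 60552 − 57121 = 3431; nΣv² − (Σv)² = 26384 − 24336 = 2048
r = -2292 / √(3431 × 2048) = -2292 / 2650.7901 ≈ -0.8646

-0.8646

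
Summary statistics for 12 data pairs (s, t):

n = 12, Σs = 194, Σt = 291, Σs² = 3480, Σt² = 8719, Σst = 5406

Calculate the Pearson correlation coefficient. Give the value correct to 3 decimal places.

0.928

r = (nΣst − ΣsΣt) / √[(nΣs² − (Σs)²)(nΣt² − (Σt)²)]
Numerator: 12×5406 − 194×291 = 8418
Denominator: √[(41760 − 37636)(104628 − 84681)] = √[4124 × 19947] = 9069.8086
r = 8418 / 9069.8086 ≈ 0.928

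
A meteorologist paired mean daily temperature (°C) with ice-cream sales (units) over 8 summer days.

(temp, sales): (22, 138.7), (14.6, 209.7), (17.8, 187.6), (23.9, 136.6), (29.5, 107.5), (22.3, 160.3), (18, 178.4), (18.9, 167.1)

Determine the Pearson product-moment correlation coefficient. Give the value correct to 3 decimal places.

-0.968

n = 8, Σx = 167, Σy = 1285.9, Σx² = 3633.96, Σy² = 214066.41, Σxy = 25832.37
nΣxy − ΣxΣy = 206658.96 − 214745.3 = -8086.34
nΣx² − (Σx)² = 29071.68 − 27889 = 1182.68; nΣy² − (Σy)² = 1712531.28 − 1653538.81 = 58992.47
r = -8086.34 / √(1182.68 × 58992.47) = -8086.34 / 8352.7968 ≈ -0.968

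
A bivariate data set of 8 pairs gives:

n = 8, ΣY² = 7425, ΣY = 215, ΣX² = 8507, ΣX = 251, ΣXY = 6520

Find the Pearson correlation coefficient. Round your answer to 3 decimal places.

-0.221

r = (nΣXY − ΣXΣY) / √[(nΣX² − (ΣX)²)(nΣY² − (ΣY)²)]
Numerator: 8×6520 − 251×215 = -1805
Denominator: √[(68056 − 63001)(59400 − 46225)] = √[5055 × 13175] = 8160.8593
r = -1805 / 8160.8593 ≈ -0.221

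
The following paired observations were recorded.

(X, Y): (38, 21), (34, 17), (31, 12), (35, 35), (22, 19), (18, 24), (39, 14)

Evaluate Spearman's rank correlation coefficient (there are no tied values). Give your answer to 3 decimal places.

-0.143

Rank X: 6, 4, 3, 5, 2, 1, 7
Rank Y: 5, 3, 1, 7, 4, 6, 2
d = rank(X) − rank(Y): 1, 1, 2, -2, -2, -5, 5; Σd² = 64
ρ = 1 − 6Σd² / [n(n²−1)] = 1 − 6×64 / (7×48) = 1 − 384/336 ≈ -0.143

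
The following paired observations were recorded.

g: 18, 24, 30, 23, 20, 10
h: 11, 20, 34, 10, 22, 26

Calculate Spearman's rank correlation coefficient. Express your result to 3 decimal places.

Rank g: 2, 5, 6, 4, 3, 1
Rank h: 2, 3, 6, 1, 4, 5
d = rank(g) − rank(h): 0, 2, 0, 3, -1, -4; Σd² = 30
ρ = 1 − 6Σd² / [n(n²−1)] = 1 − 6×30 / (6×35) = 1 − 180/210 ≈ 0.143

0.143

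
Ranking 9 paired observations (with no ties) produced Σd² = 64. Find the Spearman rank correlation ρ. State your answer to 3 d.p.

0.467

ρ = 1 − 6Σd² / [n(n²−1)] = 1 − 6×64 / (9×80)
  = 1 − 384/720 = 1 − 0.5333 ≈ 0.467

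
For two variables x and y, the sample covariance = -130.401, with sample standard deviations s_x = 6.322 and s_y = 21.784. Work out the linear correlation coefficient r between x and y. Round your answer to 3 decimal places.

-0.947

r = Cov(x,y) / (s_x · s_y) = -130.401 / (6.322 × 21.784)
  = -130.401 / 137.7184 ≈ -0.947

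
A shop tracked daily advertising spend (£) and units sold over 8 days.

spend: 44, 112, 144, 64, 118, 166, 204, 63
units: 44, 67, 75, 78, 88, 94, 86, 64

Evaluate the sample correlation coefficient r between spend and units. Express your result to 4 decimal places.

n = 8, Σx = 915, Σy = 596, Σx² = 126377, Σy² = 46206, Σxy = 72796
nΣxy − ΣxΣy = 582368 − 545340 = 37028
nΣx² − (Σx)² = 1011016 − 837225 = 173791; nΣy² − (Σy)² = 369648 − 355216 = 14432
r = 37028 / √(173791 × 14432) = 37028 / 50081.4508 ≈ 0.7394

0.7394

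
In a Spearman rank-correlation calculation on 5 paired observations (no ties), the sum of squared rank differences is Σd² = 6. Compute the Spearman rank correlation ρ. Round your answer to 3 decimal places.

ρ = 1 − 6Σd² / [n(n²−1)] = 1 − 6×6 / (5×24)
  = 1 − 36/120 = 1 − 0.3000 ≈ 0.700

0.700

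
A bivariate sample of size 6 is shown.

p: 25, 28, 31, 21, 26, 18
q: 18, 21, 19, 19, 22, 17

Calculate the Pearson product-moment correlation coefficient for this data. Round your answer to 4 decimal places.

0.5324

n = 6, Σp = 149, Σq = 116, Σp² = 3811, Σq² = 2260, Σpq = 2904
nΣpq − ΣpΣq = 17424 − 17284 = 140
nΣp² − (Σp)² = 22866 − 22201 = 665; nΣq² − (Σq)² = 13560 − 13456 = 104
r = 140 / √(665 × 104) = 140 / 262.9829 ≈ 0.5324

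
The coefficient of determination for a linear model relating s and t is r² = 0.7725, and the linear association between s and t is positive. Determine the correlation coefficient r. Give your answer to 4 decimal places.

|r| = √0.7725 = 0.8789
The association is positive, so r = 0.8789.

0.8789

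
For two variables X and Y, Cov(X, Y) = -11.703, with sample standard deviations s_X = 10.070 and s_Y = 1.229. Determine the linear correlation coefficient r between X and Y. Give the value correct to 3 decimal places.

-0.946

r = Cov(X,Y) / (s_X · s_Y) = -11.703 / (10.070 × 1.229)
  = -11.703 / 12.3760 ≈ -0.946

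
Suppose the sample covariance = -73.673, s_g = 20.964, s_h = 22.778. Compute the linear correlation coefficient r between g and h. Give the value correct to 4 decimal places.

-0.1543

r = Cov(g,h) / (s_g · s_h) = -73.673 / (20.964 × 22.778)
  = -73.673 / 477.5180 ≈ -0.1543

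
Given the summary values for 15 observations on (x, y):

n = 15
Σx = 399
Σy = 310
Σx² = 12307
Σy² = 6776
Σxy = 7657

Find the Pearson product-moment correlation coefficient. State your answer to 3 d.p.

r = (nΣxy − ΣxΣy) / √[(nΣx² − (Σx)²)(nΣy² − (Σy)²)]
Numerator: 15×7657 − 399×310 = -8835
Denominator: √[(184605 − 159201)(101640 − 96100)] = √[25404 × 5540] = 11863.3115
r = -8835 / 11863.3115 ≈ -0.745

-0.745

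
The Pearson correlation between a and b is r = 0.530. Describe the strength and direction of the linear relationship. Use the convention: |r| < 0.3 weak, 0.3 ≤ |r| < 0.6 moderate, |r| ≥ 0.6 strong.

moderate positive

r = 0.530 > 0 so the relationship is positive.
|r| = 0.530, which falls in the moderate range.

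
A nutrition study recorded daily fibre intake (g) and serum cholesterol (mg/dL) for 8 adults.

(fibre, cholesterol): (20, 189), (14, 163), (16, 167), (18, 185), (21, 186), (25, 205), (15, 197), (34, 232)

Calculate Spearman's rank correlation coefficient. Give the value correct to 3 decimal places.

0.738

Rank fibre: 5, 1, 3, 4, 6, 7, 2, 8
Rank cholesterol: 5, 1, 2, 3, 4, 7, 6, 8
d = rank(fibre) − rank(cholesterol): 0, 0, 1, 1, 2, 0, -4, 0; Σd² = 22
ρ = 1 − 6Σd² / [n(n²−1)] = 1 − 6×22 / (8×63) = 1 − 132/504 ≈ 0.738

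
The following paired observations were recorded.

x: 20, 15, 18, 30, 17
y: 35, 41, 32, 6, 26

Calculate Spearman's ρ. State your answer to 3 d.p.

Rank x: 4, 1, 3, 5, 2
Rank y: 4, 5, 3, 1, 2
d = rank(x) − rank(y): 0, -4, 0, 4, 0; Σd² = 32
ρ = 1 − 6Σd² / [n(n²−1)] = 1 − 6×32 / (5×24) = 1 − 192/120 ≈ -0.600

-0.600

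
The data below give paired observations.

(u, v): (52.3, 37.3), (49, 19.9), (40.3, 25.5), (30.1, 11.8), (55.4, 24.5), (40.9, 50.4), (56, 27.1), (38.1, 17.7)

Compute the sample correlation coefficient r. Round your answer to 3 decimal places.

n = 8, Σu = 362.1, Σv = 214.2, Σu² = 16995.97, Σv² = 6764.9, Σuv = 9919.35
nΣuv − ΣuΣv = 79354.8 − 77561.82 = 1792.98
nΣu² − (Σu)² = 135967.76 − 131116.41 = 4851.35; nΣv² − (Σv)² = 54119.2 − 45881.64 = 8237.56
r = 1792.98 / √(4851.35 × 8237.56) = 1792.98 / 6321.6522 ≈ 0.284

0.284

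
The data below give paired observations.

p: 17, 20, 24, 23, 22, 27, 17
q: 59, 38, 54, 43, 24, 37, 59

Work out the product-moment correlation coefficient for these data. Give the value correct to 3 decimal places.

-0.519

n = 7, Σp = 150, Σq = 314, Σp² = 3296, Σq² = 15116, Σpq = 6578
nΣpq − ΣpΣq = 46046 − 47100 = -1054
nΣp² − (Σp)² = 23072 − 22500 = 572; nΣq² − (Σq)² = 105812 − 98596 = 7216
r = -1054 / √(572 × 7216) = -1054 / 2031.6378 ≈ -0.519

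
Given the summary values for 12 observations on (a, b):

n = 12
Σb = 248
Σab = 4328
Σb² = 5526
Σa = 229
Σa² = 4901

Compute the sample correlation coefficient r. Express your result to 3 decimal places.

r = (nΣab − ΣaΣb) / √[(nΣa² − (Σa)²)(nΣb² − (Σb)²)]
Numerator: 12×4328 − 229×248 = -4856
Denominator: √[(58812 − 52441)(66312 − 61504)] = √[6371 × 4808] = 5534.5974
r = -4856 / 5534.5974 ≈ -0.877

-0.877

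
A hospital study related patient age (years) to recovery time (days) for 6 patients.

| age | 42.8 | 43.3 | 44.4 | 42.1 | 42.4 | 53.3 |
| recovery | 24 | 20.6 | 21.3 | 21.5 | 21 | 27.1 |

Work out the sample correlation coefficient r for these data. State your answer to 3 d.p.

0.850

n = 6, Σx = 268.3, Σy = 135.5, Σx² = 12089.15, Σy² = 3091.71, Σxy = 6104.88
nΣxy − ΣxΣy = 36629.28 − 36354.65 = 274.63
nΣx² − (Σx)² = 72534.9 − 71984.89 = 550.01; nΣy² − (Σy)² = 18550.26 − 18360.25 = 190.01
r = 274.63 / √(550.01 × 190.01) = 274.63 / 323.2760 ≈ 0.850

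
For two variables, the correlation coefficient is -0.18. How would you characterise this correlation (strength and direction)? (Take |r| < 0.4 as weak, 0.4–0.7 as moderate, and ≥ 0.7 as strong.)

r = -0.18 < 0 so the relationship is negative.
|r| = 0.18, which falls in the weak range.

weak negative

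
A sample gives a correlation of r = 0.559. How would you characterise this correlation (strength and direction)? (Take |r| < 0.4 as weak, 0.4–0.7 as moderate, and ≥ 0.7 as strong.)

r = 0.559 > 0 so the relationship is positive.
|r| = 0.559, which falls in the moderate range.

moderate positive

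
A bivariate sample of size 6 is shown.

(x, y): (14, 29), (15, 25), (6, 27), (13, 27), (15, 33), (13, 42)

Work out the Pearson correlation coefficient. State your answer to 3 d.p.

n = 6, Σx = 76, Σy = 183, Σx² = 1020, Σy² = 5777, Σxy = 2335
nΣxy − ΣxΣy = 14010 − 13908 = 102
nΣx² − (Σx)² = 6120 − 5776 = 344; nΣy² − (Σy)² = 34662 − 33489 = 1173
r = 102 / √(344 × 1173) = 102 / 635.2259 ≈ 0.161

0.161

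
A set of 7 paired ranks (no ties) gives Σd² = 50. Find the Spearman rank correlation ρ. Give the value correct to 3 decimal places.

0.107

ρ = 1 − 6Σd² / [n(n²−1)] = 1 − 6×50 / (7×48)
  = 1 − 300/336 = 1 − 0.8929 ≈ 0.107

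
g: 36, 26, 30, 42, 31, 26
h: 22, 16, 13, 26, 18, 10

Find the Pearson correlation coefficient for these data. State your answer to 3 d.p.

0.910

n = 6, Σg = 191, Σh = 105, Σg² = 6273, Σh² = 2009, Σgh = 3508
nΣgh − ΣgΣh = 21048 − 20055 = 993
nΣg² − (Σg)² = 37638 − 36481 = 1157; nΣh² − (Σh)² = 12054 − 11025 = 1029
r = 993 / √(1157 × 1029) = 993 / 1091.1246 ≈ 0.910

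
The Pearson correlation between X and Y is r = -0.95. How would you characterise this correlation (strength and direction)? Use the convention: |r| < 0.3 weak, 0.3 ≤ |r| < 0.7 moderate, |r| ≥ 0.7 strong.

r = -0.95 < 0 so the relationship is negative.
|r| = 0.95, which falls in the strong range.

strong negative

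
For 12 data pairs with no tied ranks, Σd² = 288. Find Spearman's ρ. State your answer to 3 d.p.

-0.007

ρ = 1 − 6Σd² / [n(n²−1)] = 1 − 6×288 / (12×143)
  = 1 − 1728/1716 = 1 − 1.0070 ≈ -0.007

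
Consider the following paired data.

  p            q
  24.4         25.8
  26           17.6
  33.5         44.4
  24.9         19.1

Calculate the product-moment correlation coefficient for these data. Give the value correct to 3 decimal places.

0.907

n = 4, Σp = 108.8, Σq = 106.9, Σp² = 3013.62, Σq² = 3311.57, Σpq = 3050.11
nΣpq − ΣpΣq = 12200.44 − 11630.72 = 569.72
nΣp² − (Σp)² = 12054.48 − 11837.44 = 217.04; nΣq² − (Σq)² = 13246.28 − 11427.61 = 1818.67
r = 569.72 / √(217.04 × 1818.67) = 569.72 / 628.2708 ≈ 0.907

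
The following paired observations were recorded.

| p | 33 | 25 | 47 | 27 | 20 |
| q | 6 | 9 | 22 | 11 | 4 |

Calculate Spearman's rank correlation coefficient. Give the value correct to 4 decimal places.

0.7000

Rank p: 4, 2, 5, 3, 1
Rank q: 2, 3, 5, 4, 1
d = rank(p) − rank(q): 2, -1, 0, -1, 0; Σd² = 6
ρ = 1 − 6Σd² / [n(n²−1)] = 1 − 6×6 / (5×24) = 1 − 36/120 ≈ 0.7000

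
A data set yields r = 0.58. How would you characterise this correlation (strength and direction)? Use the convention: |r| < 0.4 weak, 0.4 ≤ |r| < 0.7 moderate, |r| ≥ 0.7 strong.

r = 0.58 > 0 so the relationship is positive.
|r| = 0.58, which falls in the moderate range.

moderate positive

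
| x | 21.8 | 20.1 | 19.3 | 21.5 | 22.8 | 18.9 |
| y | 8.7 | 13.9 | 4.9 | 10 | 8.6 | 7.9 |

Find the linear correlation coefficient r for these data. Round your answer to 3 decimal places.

0.195

n = 6, Σx = 124.4, Σy = 54, Σx² = 2591.04, Σy² = 529.28, Σxy = 1124.01
nΣxy − ΣxΣy = 6744.06 − 6717.6 = 26.46
nΣx² − (Σx)² = 15546.24 − 15475.36 = 70.88; nΣy² − (Σy)² = 3175.68 − 2916 = 259.68
r = 26.46 / √(70.88 × 259.68) = 26.46 / 135.6692 ≈ 0.195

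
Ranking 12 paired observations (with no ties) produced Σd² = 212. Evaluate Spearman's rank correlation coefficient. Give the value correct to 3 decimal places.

ρ = 1 − 6Σd² / [n(n²−1)] = 1 − 6×212 / (12×143)
  = 1 − 1272/1716 = 1 − 0.7413 ≈ 0.259

0.259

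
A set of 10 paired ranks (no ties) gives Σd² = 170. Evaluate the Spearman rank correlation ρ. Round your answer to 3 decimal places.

-0.030

ρ = 1 − 6Σd² / [n(n²−1)] = 1 − 6×170 / (10×99)
  = 1 − 1020/990 = 1 − 1.0303 ≈ -0.030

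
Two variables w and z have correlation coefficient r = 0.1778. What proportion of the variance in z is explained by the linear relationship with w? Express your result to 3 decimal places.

0.032

r² = (0.1778)² = 0.032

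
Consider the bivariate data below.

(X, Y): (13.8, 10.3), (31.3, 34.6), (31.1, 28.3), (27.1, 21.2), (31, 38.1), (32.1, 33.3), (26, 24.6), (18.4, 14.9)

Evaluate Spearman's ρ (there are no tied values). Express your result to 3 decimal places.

0.810

Rank X: 1, 7, 6, 4, 5, 8, 3, 2
Rank Y: 1, 7, 5, 3, 8, 6, 4, 2
d = rank(X) − rank(Y): 0, 0, 1, 1, -3, 2, -1, 0; Σd² = 16
ρ = 1 − 6Σd² / [n(n²−1)] = 1 − 6×16 / (8×63) = 1 − 96/504 ≈ 0.810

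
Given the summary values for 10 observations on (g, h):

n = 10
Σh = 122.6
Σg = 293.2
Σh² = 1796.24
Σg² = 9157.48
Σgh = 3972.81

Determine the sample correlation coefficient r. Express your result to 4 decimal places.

0.9326

r = (nΣgh − ΣgΣh) / √[(nΣg² − (Σg)²)(nΣh² − (Σh)²)]
Numerator: 10×3972.81 − 293.2×122.6 = 3781.78
Denominator: √[(91574.8 − 85966.24)(17962.4 − 15030.76)] = √[5608.56 × 2931.64] = 4054.9080
r = 3781.78 / 4054.9080 ≈ 0.9326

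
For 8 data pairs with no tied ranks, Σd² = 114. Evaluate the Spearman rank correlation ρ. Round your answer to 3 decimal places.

ρ = 1 − 6Σd² / [n(n²−1)] = 1 − 6×114 / (8×63)
  = 1 − 684/504 = 1 − 1.3571 ≈ -0.357

-0.357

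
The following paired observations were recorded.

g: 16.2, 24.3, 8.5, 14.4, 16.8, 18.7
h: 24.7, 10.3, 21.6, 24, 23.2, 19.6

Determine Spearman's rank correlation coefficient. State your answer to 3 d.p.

-0.600

Rank g: 3, 6, 1, 2, 4, 5
Rank h: 6, 1, 3, 5, 4, 2
d = rank(g) − rank(h): -3, 5, -2, -3, 0, 3; Σd² = 56
ρ = 1 − 6Σd² / [n(n²−1)] = 1 − 6×56 / (6×35) = 1 − 336/210 ≈ -0.600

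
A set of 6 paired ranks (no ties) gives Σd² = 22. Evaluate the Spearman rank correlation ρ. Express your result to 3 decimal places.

0.371

ρ = 1 − 6Σd² / [n(n²−1)] = 1 − 6×22 / (6×35)
  = 1 − 132/210 = 1 − 0.6286 ≈ 0.371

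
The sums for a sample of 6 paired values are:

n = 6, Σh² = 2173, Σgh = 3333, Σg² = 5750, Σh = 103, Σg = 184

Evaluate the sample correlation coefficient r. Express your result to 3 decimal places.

0.836

r = (nΣgh − ΣgΣh) / √[(nΣg² − (Σg)²)(nΣh² − (Σh)²)]
Numerator: 6×3333 − 184×103 = 1046
Denominator: √[(34500 − 33856)(13038 − 10609)] = √[644 × 2429] = 1250.7102
r = 1046 / 1250.7102 ≈ 0.836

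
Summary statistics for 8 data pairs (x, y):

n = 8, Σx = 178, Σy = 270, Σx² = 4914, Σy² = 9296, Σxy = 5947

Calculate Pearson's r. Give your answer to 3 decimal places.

r = (nΣxy − ΣxΣy) / √[(nΣx² − (Σx)²)(nΣy² − (Σy)²)]
Numerator: 8×5947 − 178×270 = -484
Denominator: √[(39312 − 31684)(74368 − 72900)] = √[7628 × 1468] = 3346.3269
r = -484 / 3346.3269 ≈ -0.145

-0.145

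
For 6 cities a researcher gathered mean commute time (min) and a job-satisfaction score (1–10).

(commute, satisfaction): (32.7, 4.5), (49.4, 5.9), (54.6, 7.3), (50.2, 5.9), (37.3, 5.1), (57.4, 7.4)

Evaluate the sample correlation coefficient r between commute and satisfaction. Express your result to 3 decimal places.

0.951

n = 6, Σx = 281.6, Σy = 36.1, Σx² = 13696.9, Σy² = 223.93, Σxy = 1748.36
nΣxy − ΣxΣy = 10490.16 − 10165.76 = 324.4
nΣx² − (Σx)² = 82181.4 − 79298.56 = 2882.84; nΣy² − (Σy)² = 1343.58 − 1303.21 = 40.37
r = 324.4 / √(2882.84 × 40.37) = 324.4 / 341.1455 ≈ 0.951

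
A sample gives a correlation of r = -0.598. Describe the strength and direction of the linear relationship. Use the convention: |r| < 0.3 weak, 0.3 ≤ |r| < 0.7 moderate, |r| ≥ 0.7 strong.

moderate negative

r = -0.598 < 0 so the relationship is negative.
|r| = 0.598, which falls in the moderate range.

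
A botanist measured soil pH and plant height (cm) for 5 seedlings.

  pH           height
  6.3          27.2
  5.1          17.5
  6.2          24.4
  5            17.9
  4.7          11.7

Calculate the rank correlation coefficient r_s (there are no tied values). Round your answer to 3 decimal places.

0.900

Rank pH: 5, 3, 4, 2, 1
Rank height: 5, 2, 4, 3, 1
d = rank(pH) − rank(height): 0, 1, 0, -1, 0; Σd² = 2
ρ = 1 − 6Σd² / [n(n²−1)] = 1 − 6×2 / (5×24) = 1 − 12/120 ≈ 0.900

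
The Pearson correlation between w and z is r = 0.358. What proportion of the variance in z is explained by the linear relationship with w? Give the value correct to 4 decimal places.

0.1282

r² = (0.358)² = 0.1282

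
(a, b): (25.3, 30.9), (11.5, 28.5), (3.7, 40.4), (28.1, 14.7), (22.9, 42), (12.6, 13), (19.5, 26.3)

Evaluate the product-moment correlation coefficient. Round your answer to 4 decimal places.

-0.2486

n = 7, Σa = 123.6, Σb = 195.8, Σa² = 2639.06, Σb² = 6240, Σab = 3310.52
nΣab − ΣaΣb = 23173.64 − 24200.88 = -1027.24
nΣa² − (Σa)² = 18473.42 − 15276.96 = 3196.46; nΣb² − (Σb)² = 43680 − 38337.64 = 5342.36
r = -1027.24 / √(3196.46 × 5342.36) = -1027.24 / 4132.3891 ≈ -0.2486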